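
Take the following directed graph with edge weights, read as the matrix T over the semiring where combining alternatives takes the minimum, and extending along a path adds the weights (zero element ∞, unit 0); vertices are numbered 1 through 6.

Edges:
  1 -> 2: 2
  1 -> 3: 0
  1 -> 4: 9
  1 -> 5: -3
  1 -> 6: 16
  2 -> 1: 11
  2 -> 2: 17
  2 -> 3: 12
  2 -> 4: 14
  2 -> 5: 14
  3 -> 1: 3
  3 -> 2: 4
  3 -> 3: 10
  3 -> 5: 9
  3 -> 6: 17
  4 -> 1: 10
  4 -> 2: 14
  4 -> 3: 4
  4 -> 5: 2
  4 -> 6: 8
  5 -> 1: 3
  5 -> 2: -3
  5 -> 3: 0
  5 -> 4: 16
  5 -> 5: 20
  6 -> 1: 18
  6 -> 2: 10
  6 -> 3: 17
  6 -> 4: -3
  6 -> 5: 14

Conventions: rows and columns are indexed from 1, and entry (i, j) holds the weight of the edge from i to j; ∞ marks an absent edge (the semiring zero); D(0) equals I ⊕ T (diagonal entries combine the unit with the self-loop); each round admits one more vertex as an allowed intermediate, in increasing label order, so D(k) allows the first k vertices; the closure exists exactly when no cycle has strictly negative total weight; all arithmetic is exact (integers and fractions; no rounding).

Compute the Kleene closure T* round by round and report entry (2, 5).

D(0):
  [0, 2, 0, 9, -3, 16]
  [11, 0, 12, 14, 14, ∞]
  [3, 4, 0, ∞, 9, 17]
  [10, 14, 4, 0, 2, 8]
  [3, -3, 0, 16, 0, ∞]
  [18, 10, 17, -3, 14, 0]
D(1):
  [0, 2, 0, 9, -3, 16]
  [11, 0, 11, 14, 8, 27]
  [3, 4, 0, 12, 0, 17]
  [10, 12, 4, 0, 2, 8]
  [3, -3, 0, 12, 0, 19]
  [18, 10, 17, -3, 14, 0]
D(2):
  [0, 2, 0, 9, -3, 16]
  [11, 0, 11, 14, 8, 27]
  [3, 4, 0, 12, 0, 17]
  [10, 12, 4, 0, 2, 8]
  [3, -3, 0, 11, 0, 19]
  [18, 10, 17, -3, 14, 0]
D(3):
  [0, 2, 0, 9, -3, 16]
  [11, 0, 11, 14, 8, 27]
  [3, 4, 0, 12, 0, 17]
  [7, 8, 4, 0, 2, 8]
  [3, -3, 0, 11, 0, 17]
  [18, 10, 17, -3, 14, 0]
D(4):
  [0, 2, 0, 9, -3, 16]
  [11, 0, 11, 14, 8, 22]
  [3, 4, 0, 12, 0, 17]
  [7, 8, 4, 0, 2, 8]
  [3, -3, 0, 11, 0, 17]
  [4, 5, 1, -3, -1, 0]
D(5):
  [0, -6, -3, 8, -3, 14]
  [11, 0, 8, 14, 8, 22]
  [3, -3, 0, 11, 0, 17]
  [5, -1, 2, 0, 2, 8]
  [3, -3, 0, 11, 0, 17]
  [2, -4, -1, -3, -1, 0]
D(6):
  [0, -6, -3, 8, -3, 14]
  [11, 0, 8, 14, 8, 22]
  [3, -3, 0, 11, 0, 17]
  [5, -1, 2, 0, 2, 8]
  [3, -3, 0, 11, 0, 17]
  [2, -4, -1, -3, -1, 0]
Answer: T*[2][5] = 8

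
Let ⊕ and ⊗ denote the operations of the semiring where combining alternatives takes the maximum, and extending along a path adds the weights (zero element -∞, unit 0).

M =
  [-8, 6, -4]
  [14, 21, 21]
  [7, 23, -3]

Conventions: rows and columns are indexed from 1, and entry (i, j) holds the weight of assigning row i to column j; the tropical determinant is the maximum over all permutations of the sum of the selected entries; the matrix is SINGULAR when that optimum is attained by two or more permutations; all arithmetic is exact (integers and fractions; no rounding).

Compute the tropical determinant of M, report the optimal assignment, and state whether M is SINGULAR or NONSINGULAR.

σ = (1, 2, 3): (-8) + 21 + (-3) = 10
σ = (1, 3, 2): (-8) + 21 + 23 = 36
σ = (2, 1, 3): 6 + 14 + (-3) = 17
σ = (2, 3, 1): 6 + 21 + 7 = 34
σ = (3, 1, 2): (-4) + 14 + 23 = 33
σ = (3, 2, 1): (-4) + 21 + 7 = 24
Optimal value attained by: σ = (1, 3, 2).
Answer: det⊕(M) = 36; verdict: NONSINGULAR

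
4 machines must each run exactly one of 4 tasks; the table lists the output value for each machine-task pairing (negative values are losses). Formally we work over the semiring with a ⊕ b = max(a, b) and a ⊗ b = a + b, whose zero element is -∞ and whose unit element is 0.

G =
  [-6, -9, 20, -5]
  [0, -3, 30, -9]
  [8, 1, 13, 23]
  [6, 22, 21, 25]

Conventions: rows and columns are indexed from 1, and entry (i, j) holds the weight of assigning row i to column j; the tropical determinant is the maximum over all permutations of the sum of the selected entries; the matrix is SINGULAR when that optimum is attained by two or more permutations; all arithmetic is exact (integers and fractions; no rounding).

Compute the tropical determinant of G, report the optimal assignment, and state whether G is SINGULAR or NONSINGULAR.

σ = (1, 2, 3, 4): (-6) + (-3) + 13 + 25 = 29
σ = (1, 2, 4, 3): (-6) + (-3) + 23 + 21 = 35
σ = (1, 3, 2, 4): (-6) + 30 + 1 + 25 = 50
σ = (1, 3, 4, 2): (-6) + 30 + 23 + 22 = 69
σ = (1, 4, 2, 3): (-6) + (-9) + 1 + 21 = 7
σ = (1, 4, 3, 2): (-6) + (-9) + 13 + 22 = 20
σ = (2, 1, 3, 4): (-9) + 0 + 13 + 25 = 29
σ = (2, 1, 4, 3): (-9) + 0 + 23 + 21 = 35
σ = (2, 3, 1, 4): (-9) + 30 + 8 + 25 = 54
σ = (2, 3, 4, 1): (-9) + 30 + 23 + 6 = 50
σ = (2, 4, 1, 3): (-9) + (-9) + 8 + 21 = 11
σ = (2, 4, 3, 1): (-9) + (-9) + 13 + 6 = 1
σ = (3, 1, 2, 4): 20 + 0 + 1 + 25 = 46
σ = (3, 1, 4, 2): 20 + 0 + 23 + 22 = 65
σ = (3, 2, 1, 4): 20 + (-3) + 8 + 25 = 50
σ = (3, 2, 4, 1): 20 + (-3) + 23 + 6 = 46
σ = (3, 4, 1, 2): 20 + (-9) + 8 + 22 = 41
σ = (3, 4, 2, 1): 20 + (-9) + 1 + 6 = 18
σ = (4, 1, 2, 3): (-5) + 0 + 1 + 21 = 17
σ = (4, 1, 3, 2): (-5) + 0 + 13 + 22 = 30
σ = (4, 2, 1, 3): (-5) + (-3) + 8 + 21 = 21
σ = (4, 2, 3, 1): (-5) + (-3) + 13 + 6 = 11
σ = (4, 3, 1, 2): (-5) + 30 + 8 + 22 = 55
σ = (4, 3, 2, 1): (-5) + 30 + 1 + 6 = 32
Optimal value attained by: σ = (1, 3, 4, 2).
Answer: det⊕(G) = 69; verdict: NONSINGULAR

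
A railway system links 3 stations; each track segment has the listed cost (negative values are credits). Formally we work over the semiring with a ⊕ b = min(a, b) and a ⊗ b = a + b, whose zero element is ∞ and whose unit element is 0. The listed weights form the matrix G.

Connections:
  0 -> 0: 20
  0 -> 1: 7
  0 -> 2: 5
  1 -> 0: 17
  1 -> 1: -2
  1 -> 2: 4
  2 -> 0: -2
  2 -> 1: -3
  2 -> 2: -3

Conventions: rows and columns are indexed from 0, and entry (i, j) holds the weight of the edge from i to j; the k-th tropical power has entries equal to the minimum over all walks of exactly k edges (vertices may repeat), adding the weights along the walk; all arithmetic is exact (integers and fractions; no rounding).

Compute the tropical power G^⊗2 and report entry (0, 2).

G^⊗2:
  [3, 2, 2]
  [2, -4, 1]
  [-5, -6, -6]
Key observation: the optimum is the walk 0->2->2, with weight 5 + (-3) = 2.
Optimal value attained by: walk 0->2->2.
Answer: (G^⊗2)[0][2] = 2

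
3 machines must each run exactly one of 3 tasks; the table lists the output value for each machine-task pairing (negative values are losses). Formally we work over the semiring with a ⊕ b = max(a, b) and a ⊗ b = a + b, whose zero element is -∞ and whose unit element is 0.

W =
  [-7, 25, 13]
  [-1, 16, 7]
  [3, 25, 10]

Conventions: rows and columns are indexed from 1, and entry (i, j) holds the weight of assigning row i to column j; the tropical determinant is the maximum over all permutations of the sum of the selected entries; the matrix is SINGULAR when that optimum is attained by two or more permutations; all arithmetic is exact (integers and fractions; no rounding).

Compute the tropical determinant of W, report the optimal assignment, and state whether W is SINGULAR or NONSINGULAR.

σ = (1, 2, 3): (-7) + 16 + 10 = 19
σ = (1, 3, 2): (-7) + 7 + 25 = 25
σ = (2, 1, 3): 25 + (-1) + 10 = 34
σ = (2, 3, 1): 25 + 7 + 3 = 35
σ = (3, 1, 2): 13 + (-1) + 25 = 37
σ = (3, 2, 1): 13 + 16 + 3 = 32
Optimal value attained by: σ = (3, 1, 2).
Answer: det⊕(W) = 37; verdict: NONSINGULAR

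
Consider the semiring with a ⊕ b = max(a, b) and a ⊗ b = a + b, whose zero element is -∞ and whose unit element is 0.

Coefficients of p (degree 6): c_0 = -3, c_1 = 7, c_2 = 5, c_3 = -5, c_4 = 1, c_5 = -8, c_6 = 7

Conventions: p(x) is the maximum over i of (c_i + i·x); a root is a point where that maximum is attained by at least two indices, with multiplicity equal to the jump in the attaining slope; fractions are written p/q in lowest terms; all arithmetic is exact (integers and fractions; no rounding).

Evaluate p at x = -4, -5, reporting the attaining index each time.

p(-4) = max(-3+0·(-4)=-3, 7+1·(-4)=3, 5+2·(-4)=-3, -5+3·(-4)=-17, 1+4·(-4)=-15, -8+5·(-4)=-28, 7+6·(-4)=-17) = 3 (attained by i=1)
p(-5) = max(-3+0·(-5)=-3, 7+1·(-5)=2, 5+2·(-5)=-5, -5+3·(-5)=-20, 1+4·(-5)=-19, -8+5·(-5)=-33, 7+6·(-5)=-23) = 2 (attained by i=1)
Answer: p(-4) = 3; p(-5) = 2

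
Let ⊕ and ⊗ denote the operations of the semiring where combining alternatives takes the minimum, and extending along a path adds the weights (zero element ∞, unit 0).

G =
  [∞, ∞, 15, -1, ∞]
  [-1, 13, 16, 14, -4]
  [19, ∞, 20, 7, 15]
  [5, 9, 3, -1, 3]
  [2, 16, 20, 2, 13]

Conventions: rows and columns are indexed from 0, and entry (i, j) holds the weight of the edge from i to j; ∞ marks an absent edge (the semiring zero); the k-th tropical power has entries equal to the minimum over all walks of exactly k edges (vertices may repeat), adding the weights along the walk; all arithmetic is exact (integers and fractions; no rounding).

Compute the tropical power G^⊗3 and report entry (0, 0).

G^⊗2:
  [4, 8, 2, -2, 2]
  [-2, 12, 14, -2, 9]
  [12, 16, 10, 6, 10]
  [4, 8, 2, -2, 2]
  [7, 11, 5, 1, 5]
G^⊗3:
  [3, 7, 1, -3, 1]
  [3, 7, 1, -3, 1]
  [11, 15, 9, 5, 9]
  [3, 7, 1, -3, 1]
  [6, 10, 4, 0, 4]
Key observation: the optimum is the walk 0->3->3->0, with weight (-1) + (-1) + 5 = 3.
Optimal value attained by: walk 0->3->3->0.
Answer: (G^⊗3)[0][0] = 3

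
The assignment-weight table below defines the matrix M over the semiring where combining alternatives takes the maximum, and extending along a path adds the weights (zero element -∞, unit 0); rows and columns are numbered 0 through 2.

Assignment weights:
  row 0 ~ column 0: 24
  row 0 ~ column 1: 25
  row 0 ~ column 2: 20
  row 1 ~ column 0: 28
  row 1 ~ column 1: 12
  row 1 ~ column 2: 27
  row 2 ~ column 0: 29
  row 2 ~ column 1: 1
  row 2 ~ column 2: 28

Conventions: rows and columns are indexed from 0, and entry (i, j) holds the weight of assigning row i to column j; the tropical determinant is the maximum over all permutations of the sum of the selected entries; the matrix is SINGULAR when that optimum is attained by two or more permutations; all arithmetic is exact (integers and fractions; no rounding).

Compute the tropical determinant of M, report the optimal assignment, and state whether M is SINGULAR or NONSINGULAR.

σ = (0, 1, 2): 24 + 12 + 28 = 64
σ = (0, 2, 1): 24 + 27 + 1 = 52
σ = (1, 0, 2): 25 + 28 + 28 = 81
σ = (1, 2, 0): 25 + 27 + 29 = 81
σ = (2, 0, 1): 20 + 28 + 1 = 49
σ = (2, 1, 0): 20 + 12 + 29 = 61
Optimal value attained by: σ = (1, 0, 2).
Answer: det⊕(M) = 81; verdict: SINGULAR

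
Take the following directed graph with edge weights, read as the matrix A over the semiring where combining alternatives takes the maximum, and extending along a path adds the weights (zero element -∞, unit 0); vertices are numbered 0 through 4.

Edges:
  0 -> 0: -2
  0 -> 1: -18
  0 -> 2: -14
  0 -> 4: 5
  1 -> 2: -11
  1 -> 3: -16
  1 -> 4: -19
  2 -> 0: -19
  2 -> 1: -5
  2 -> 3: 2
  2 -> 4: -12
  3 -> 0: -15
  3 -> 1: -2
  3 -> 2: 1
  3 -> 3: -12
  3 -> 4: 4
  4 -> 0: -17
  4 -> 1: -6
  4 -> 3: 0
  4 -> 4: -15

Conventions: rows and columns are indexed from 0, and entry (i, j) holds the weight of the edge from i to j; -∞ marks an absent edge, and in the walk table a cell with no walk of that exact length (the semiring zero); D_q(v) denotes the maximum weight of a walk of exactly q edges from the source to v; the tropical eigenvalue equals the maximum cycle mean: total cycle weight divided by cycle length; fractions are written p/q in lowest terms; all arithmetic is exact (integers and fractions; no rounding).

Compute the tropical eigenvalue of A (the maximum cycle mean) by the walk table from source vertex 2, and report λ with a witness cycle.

q=0: [-∞, -∞, 0, -∞, -∞]
q=1: [-19, -5, -∞, 2, -12]
q=2: [-13, 0, 3, -10, 6]
q=3: [-11, 0, -9, 6, -6]
q=4: [-9, 4, 7, -6, 10]
q=5: [-7, 4, -5, 10, -2]
Optimal cycle mean attained by: cycle 3->4->3, total 4 + 0, length 2.
Answer: λ = 2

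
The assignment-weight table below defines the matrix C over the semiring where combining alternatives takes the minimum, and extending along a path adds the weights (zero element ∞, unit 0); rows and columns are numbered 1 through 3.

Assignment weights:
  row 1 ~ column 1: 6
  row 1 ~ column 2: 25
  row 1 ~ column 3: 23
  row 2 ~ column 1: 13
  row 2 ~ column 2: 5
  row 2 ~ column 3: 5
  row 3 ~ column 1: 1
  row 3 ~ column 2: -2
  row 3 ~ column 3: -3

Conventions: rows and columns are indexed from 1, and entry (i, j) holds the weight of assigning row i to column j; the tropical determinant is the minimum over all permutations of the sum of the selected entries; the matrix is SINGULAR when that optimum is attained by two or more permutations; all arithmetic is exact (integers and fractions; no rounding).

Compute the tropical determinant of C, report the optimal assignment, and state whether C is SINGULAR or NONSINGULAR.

σ = (1, 2, 3): 6 + 5 + (-3) = 8
σ = (1, 3, 2): 6 + 5 + (-2) = 9
σ = (2, 1, 3): 25 + 13 + (-3) = 35
σ = (2, 3, 1): 25 + 5 + 1 = 31
σ = (3, 1, 2): 23 + 13 + (-2) = 34
σ = (3, 2, 1): 23 + 5 + 1 = 29
Optimal value attained by: σ = (1, 2, 3).
Answer: det⊕(C) = 8; verdict: NONSINGULAR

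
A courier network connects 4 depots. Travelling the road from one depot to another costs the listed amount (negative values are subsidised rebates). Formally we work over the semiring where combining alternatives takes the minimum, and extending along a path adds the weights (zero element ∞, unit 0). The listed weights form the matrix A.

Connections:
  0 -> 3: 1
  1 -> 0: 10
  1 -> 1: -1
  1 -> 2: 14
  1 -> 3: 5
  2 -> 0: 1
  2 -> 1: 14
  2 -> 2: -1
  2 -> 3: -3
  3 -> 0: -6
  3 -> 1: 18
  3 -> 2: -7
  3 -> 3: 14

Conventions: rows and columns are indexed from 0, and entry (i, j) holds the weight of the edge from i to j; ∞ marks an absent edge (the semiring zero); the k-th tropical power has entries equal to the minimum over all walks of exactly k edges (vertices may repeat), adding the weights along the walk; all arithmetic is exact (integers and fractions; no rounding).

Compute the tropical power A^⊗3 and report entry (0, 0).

A^⊗2:
  [-5, 19, -6, 15]
  [-1, -2, -2, 4]
  [-9, 13, -10, -4]
  [-6, 7, -8, -10]
A^⊗3:
  [-5, 8, -7, -9]
  [-2, -3, -3, -5]
  [-10, 4, -11, -13]
  [-16, 6, -17, -11]
Key observation: the optimum is the walk 0->3->2->0, with weight 1 + (-7) + 1 = -5.
Optimal value attained by: walk 0->3->2->0.
Answer: (A^⊗3)[0][0] = -5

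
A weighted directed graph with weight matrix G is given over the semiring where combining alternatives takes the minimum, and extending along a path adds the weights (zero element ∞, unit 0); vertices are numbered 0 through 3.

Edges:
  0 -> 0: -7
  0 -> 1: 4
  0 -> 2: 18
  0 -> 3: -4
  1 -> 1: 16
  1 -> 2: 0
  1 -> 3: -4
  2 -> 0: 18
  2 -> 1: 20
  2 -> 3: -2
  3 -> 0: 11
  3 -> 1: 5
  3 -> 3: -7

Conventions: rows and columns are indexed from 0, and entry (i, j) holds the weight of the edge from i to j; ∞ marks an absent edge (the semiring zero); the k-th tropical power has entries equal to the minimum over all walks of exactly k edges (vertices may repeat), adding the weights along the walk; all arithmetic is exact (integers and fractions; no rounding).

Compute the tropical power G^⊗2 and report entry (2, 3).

G^⊗2:
  [-14, -3, 4, -11]
  [7, 1, 16, -11]
  [9, 3, 20, -9]
  [4, -2, 5, -14]
Key observation: the optimum is the walk 2->3->3, with weight (-2) + (-7) = -9.
Optimal value attained by: walk 2->3->3.
Answer: (G^⊗2)[2][3] = -9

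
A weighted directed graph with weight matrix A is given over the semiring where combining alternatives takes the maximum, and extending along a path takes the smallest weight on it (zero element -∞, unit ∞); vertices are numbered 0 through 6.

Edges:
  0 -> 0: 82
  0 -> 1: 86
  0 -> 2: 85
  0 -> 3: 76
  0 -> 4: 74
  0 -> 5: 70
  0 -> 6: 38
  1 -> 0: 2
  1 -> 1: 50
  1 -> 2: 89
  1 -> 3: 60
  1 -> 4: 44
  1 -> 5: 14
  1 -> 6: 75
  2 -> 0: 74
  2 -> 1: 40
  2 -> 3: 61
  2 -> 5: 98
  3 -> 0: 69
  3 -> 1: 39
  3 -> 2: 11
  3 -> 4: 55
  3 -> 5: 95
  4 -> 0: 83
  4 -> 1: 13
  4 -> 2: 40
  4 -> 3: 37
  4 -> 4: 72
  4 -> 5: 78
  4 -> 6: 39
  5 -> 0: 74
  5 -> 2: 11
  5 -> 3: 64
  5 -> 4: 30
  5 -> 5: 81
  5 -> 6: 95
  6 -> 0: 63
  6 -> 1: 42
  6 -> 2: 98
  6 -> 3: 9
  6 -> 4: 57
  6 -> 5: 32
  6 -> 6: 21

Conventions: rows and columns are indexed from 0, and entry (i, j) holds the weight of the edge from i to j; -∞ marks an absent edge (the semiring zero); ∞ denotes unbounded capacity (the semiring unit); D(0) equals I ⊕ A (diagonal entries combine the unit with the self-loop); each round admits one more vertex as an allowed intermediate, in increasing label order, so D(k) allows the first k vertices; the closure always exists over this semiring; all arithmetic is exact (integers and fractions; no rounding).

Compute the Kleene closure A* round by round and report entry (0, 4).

D(0):
  [∞, 86, 85, 76, 74, 70, 38]
  [2, ∞, 89, 60, 44, 14, 75]
  [74, 40, ∞, 61, -∞, 98, -∞]
  [69, 39, 11, ∞, 55, 95, -∞]
  [83, 13, 40, 37, ∞, 78, 39]
  [74, -∞, 11, 64, 30, ∞, 95]
  [63, 42, 98, 9, 57, 32, ∞]
D(1):
  [∞, 86, 85, 76, 74, 70, 38]
  [2, ∞, 89, 60, 44, 14, 75]
  [74, 74, ∞, 74, 74, 98, 38]
  [69, 69, 69, ∞, 69, 95, 38]
  [83, 83, 83, 76, ∞, 78, 39]
  [74, 74, 74, 74, 74, ∞, 95]
  [63, 63, 98, 63, 63, 63, ∞]
D(2):
  [∞, 86, 86, 76, 74, 70, 75]
  [2, ∞, 89, 60, 44, 14, 75]
  [74, 74, ∞, 74, 74, 98, 74]
  [69, 69, 69, ∞, 69, 95, 69]
  [83, 83, 83, 76, ∞, 78, 75]
  [74, 74, 74, 74, 74, ∞, 95]
  [63, 63, 98, 63, 63, 63, ∞]
D(3):
  [∞, 86, 86, 76, 74, 86, 75]
  [74, ∞, 89, 74, 74, 89, 75]
  [74, 74, ∞, 74, 74, 98, 74]
  [69, 69, 69, ∞, 69, 95, 69]
  [83, 83, 83, 76, ∞, 83, 75]
  [74, 74, 74, 74, 74, ∞, 95]
  [74, 74, 98, 74, 74, 98, ∞]
D(4):
  [∞, 86, 86, 76, 74, 86, 75]
  [74, ∞, 89, 74, 74, 89, 75]
  [74, 74, ∞, 74, 74, 98, 74]
  [69, 69, 69, ∞, 69, 95, 69]
  [83, 83, 83, 76, ∞, 83, 75]
  [74, 74, 74, 74, 74, ∞, 95]
  [74, 74, 98, 74, 74, 98, ∞]
D(5):
  [∞, 86, 86, 76, 74, 86, 75]
  [74, ∞, 89, 74, 74, 89, 75]
  [74, 74, ∞, 74, 74, 98, 74]
  [69, 69, 69, ∞, 69, 95, 69]
  [83, 83, 83, 76, ∞, 83, 75]
  [74, 74, 74, 74, 74, ∞, 95]
  [74, 74, 98, 74, 74, 98, ∞]
D(6):
  [∞, 86, 86, 76, 74, 86, 86]
  [74, ∞, 89, 74, 74, 89, 89]
  [74, 74, ∞, 74, 74, 98, 95]
  [74, 74, 74, ∞, 74, 95, 95]
  [83, 83, 83, 76, ∞, 83, 83]
  [74, 74, 74, 74, 74, ∞, 95]
  [74, 74, 98, 74, 74, 98, ∞]
D(7):
  [∞, 86, 86, 76, 74, 86, 86]
  [74, ∞, 89, 74, 74, 89, 89]
  [74, 74, ∞, 74, 74, 98, 95]
  [74, 74, 95, ∞, 74, 95, 95]
  [83, 83, 83, 76, ∞, 83, 83]
  [74, 74, 95, 74, 74, ∞, 95]
  [74, 74, 98, 74, 74, 98, ∞]
Answer: A*[0][4] = 74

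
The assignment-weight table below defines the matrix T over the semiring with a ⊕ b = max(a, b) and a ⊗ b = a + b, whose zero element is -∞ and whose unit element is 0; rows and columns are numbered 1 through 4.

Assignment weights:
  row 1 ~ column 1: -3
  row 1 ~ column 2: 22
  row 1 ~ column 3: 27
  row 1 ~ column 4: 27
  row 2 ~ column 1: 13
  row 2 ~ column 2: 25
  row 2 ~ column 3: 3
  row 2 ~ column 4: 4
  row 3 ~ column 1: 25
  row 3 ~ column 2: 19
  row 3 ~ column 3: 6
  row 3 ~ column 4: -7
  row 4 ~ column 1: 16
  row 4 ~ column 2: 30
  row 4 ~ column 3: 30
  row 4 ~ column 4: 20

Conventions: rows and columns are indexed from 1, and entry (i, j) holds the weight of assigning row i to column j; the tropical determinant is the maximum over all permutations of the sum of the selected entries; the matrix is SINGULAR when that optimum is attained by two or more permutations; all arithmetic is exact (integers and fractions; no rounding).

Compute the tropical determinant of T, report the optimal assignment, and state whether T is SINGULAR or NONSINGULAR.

σ = (1, 2, 3, 4): (-3) + 25 + 6 + 20 = 48
σ = (1, 2, 4, 3): (-3) + 25 + (-7) + 30 = 45
σ = (1, 3, 2, 4): (-3) + 3 + 19 + 20 = 39
σ = (1, 3, 4, 2): (-3) + 3 + (-7) + 30 = 23
σ = (1, 4, 2, 3): (-3) + 4 + 19 + 30 = 50
σ = (1, 4, 3, 2): (-3) + 4 + 6 + 30 = 37
σ = (2, 1, 3, 4): 22 + 13 + 6 + 20 = 61
σ = (2, 1, 4, 3): 22 + 13 + (-7) + 30 = 58
σ = (2, 3, 1, 4): 22 + 3 + 25 + 20 = 70
σ = (2, 3, 4, 1): 22 + 3 + (-7) + 16 = 34
σ = (2, 4, 1, 3): 22 + 4 + 25 + 30 = 81
σ = (2, 4, 3, 1): 22 + 4 + 6 + 16 = 48
σ = (3, 1, 2, 4): 27 + 13 + 19 + 20 = 79
σ = (3, 1, 4, 2): 27 + 13 + (-7) + 30 = 63
σ = (3, 2, 1, 4): 27 + 25 + 25 + 20 = 97
σ = (3, 2, 4, 1): 27 + 25 + (-7) + 16 = 61
σ = (3, 4, 1, 2): 27 + 4 + 25 + 30 = 86
σ = (3, 4, 2, 1): 27 + 4 + 19 + 16 = 66
σ = (4, 1, 2, 3): 27 + 13 + 19 + 30 = 89
σ = (4, 1, 3, 2): 27 + 13 + 6 + 30 = 76
σ = (4, 2, 1, 3): 27 + 25 + 25 + 30 = 107
σ = (4, 2, 3, 1): 27 + 25 + 6 + 16 = 74
σ = (4, 3, 1, 2): 27 + 3 + 25 + 30 = 85
σ = (4, 3, 2, 1): 27 + 3 + 19 + 16 = 65
Optimal value attained by: σ = (4, 2, 1, 3).
Answer: det⊕(T) = 107; verdict: NONSINGULAR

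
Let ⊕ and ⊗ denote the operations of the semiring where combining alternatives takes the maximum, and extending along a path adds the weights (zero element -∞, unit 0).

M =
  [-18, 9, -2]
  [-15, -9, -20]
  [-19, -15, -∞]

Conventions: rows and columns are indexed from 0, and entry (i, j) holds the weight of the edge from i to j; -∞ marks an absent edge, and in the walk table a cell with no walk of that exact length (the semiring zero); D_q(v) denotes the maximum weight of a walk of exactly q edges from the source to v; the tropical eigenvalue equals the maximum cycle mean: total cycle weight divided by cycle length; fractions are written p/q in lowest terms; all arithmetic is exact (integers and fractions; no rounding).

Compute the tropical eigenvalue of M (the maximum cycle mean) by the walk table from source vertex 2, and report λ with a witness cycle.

q=0: [-∞, -∞, 0]
q=1: [-19, -15, -∞]
q=2: [-30, -10, -21]
q=3: [-25, -19, -30]
Optimal cycle mean attained by: cycle 0->1->0, total 9 + (-15), length 2.
Answer: λ = -3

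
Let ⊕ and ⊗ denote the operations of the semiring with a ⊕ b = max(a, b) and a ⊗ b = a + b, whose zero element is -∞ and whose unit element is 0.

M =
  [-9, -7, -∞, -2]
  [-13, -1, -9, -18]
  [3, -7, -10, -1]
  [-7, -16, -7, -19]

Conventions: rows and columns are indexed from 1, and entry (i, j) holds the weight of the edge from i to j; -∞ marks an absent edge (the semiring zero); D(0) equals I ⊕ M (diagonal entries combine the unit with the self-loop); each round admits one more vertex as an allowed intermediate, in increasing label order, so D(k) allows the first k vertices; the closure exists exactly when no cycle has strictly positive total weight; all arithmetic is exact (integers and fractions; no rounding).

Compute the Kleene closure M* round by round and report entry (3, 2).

D(0):
  [0, -7, -∞, -2]
  [-13, 0, -9, -18]
  [3, -7, 0, -1]
  [-7, -16, -7, 0]
D(1):
  [0, -7, -∞, -2]
  [-13, 0, -9, -15]
  [3, -4, 0, 1]
  [-7, -14, -7, 0]
D(2):
  [0, -7, -16, -2]
  [-13, 0, -9, -15]
  [3, -4, 0, 1]
  [-7, -14, -7, 0]
D(3):
  [0, -7, -16, -2]
  [-6, 0, -9, -8]
  [3, -4, 0, 1]
  [-4, -11, -7, 0]
D(4):
  [0, -7, -9, -2]
  [-6, 0, -9, -8]
  [3, -4, 0, 1]
  [-4, -11, -7, 0]
Answer: M*[3][2] = -4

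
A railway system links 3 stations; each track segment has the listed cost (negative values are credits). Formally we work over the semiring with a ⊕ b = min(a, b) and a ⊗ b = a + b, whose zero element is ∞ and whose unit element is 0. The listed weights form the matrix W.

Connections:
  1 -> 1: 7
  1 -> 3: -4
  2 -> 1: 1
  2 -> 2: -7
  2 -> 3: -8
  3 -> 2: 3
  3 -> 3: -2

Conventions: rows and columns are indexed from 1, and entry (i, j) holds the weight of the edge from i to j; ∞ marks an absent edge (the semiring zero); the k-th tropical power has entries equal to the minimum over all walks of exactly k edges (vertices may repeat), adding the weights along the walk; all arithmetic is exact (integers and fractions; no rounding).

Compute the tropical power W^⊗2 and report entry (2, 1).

W^⊗2:
  [14, -1, -6]
  [-6, -14, -15]
  [4, -4, -5]
Key observation: the optimum is the walk 2->2->1, with weight (-7) + 1 = -6.
Optimal value attained by: walk 2->2->1.
Answer: (W^⊗2)[2][1] = -6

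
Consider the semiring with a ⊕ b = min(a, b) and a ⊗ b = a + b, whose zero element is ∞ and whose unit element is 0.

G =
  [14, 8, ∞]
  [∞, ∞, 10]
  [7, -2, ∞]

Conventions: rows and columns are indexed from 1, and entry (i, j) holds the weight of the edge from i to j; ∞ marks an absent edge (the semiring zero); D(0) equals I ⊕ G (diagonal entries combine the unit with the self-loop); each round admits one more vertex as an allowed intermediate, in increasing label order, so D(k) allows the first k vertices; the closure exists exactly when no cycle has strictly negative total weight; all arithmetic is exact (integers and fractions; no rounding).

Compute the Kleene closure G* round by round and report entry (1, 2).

D(0):
  [0, 8, ∞]
  [∞, 0, 10]
  [7, -2, 0]
D(1):
  [0, 8, ∞]
  [∞, 0, 10]
  [7, -2, 0]
D(2):
  [0, 8, 18]
  [∞, 0, 10]
  [7, -2, 0]
D(3):
  [0, 8, 18]
  [17, 0, 10]
  [7, -2, 0]
Answer: G*[1][2] = 8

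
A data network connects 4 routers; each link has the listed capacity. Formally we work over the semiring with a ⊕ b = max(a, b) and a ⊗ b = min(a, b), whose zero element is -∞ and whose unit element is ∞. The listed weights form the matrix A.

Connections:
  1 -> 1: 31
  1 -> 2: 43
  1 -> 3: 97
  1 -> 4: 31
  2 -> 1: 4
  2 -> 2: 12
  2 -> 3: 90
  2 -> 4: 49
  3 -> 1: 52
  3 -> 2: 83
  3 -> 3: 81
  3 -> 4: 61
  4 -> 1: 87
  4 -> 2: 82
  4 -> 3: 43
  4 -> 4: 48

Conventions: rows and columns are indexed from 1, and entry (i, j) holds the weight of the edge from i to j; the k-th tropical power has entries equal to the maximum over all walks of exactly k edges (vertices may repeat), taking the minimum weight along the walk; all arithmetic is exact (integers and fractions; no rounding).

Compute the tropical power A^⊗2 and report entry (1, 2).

A^⊗2:
  [52, 83, 81, 61]
  [52, 83, 81, 61]
  [61, 81, 83, 61]
  [48, 48, 87, 49]
Key observation: the optimum is the walk 1->3->2, with weight 97 min 83 = 83.
Optimal value attained by: walk 1->3->2.
Answer: (A^⊗2)[1][2] = 83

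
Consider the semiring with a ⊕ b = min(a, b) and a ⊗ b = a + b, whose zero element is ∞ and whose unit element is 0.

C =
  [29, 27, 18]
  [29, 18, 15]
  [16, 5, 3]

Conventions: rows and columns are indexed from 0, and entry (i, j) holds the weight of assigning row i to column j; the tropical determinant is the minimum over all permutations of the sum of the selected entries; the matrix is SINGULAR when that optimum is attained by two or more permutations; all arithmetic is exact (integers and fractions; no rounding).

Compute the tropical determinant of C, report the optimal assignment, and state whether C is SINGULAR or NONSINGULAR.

σ = (0, 1, 2): 29 + 18 + 3 = 50
σ = (0, 2, 1): 29 + 15 + 5 = 49
σ = (1, 0, 2): 27 + 29 + 3 = 59
σ = (1, 2, 0): 27 + 15 + 16 = 58
σ = (2, 0, 1): 18 + 29 + 5 = 52
σ = (2, 1, 0): 18 + 18 + 16 = 52
Optimal value attained by: σ = (0, 2, 1).
Answer: det⊕(C) = 49; verdict: NONSINGULAR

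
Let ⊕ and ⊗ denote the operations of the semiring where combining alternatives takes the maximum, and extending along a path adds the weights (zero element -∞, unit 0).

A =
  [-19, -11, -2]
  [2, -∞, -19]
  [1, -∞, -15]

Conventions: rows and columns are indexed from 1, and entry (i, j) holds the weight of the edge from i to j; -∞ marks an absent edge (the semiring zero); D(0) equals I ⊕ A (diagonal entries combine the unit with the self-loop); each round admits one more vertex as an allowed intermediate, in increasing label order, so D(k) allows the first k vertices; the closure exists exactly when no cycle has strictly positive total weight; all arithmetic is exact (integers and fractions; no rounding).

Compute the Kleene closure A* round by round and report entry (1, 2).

D(0):
  [0, -11, -2]
  [2, 0, -19]
  [1, -∞, 0]
D(1):
  [0, -11, -2]
  [2, 0, 0]
  [1, -10, 0]
D(2):
  [0, -11, -2]
  [2, 0, 0]
  [1, -10, 0]
D(3):
  [0, -11, -2]
  [2, 0, 0]
  [1, -10, 0]
Answer: A*[1][2] = -11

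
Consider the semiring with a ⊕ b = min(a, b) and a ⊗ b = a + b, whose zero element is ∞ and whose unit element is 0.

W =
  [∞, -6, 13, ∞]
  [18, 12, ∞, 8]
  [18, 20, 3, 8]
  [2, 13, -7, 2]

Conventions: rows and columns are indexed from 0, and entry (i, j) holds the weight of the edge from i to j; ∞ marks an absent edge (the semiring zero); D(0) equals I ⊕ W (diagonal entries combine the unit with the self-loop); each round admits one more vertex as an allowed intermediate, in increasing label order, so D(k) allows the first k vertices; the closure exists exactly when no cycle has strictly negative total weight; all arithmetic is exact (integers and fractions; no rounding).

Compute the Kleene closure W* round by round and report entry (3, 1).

D(0):
  [0, -6, 13, ∞]
  [18, 0, ∞, 8]
  [18, 20, 0, 8]
  [2, 13, -7, 0]
D(1):
  [0, -6, 13, ∞]
  [18, 0, 31, 8]
  [18, 12, 0, 8]
  [2, -4, -7, 0]
D(2):
  [0, -6, 13, 2]
  [18, 0, 31, 8]
  [18, 12, 0, 8]
  [2, -4, -7, 0]
D(3):
  [0, -6, 13, 2]
  [18, 0, 31, 8]
  [18, 12, 0, 8]
  [2, -4, -7, 0]
D(4):
  [0, -6, -5, 2]
  [10, 0, 1, 8]
  [10, 4, 0, 8]
  [2, -4, -7, 0]
Answer: W*[3][1] = -4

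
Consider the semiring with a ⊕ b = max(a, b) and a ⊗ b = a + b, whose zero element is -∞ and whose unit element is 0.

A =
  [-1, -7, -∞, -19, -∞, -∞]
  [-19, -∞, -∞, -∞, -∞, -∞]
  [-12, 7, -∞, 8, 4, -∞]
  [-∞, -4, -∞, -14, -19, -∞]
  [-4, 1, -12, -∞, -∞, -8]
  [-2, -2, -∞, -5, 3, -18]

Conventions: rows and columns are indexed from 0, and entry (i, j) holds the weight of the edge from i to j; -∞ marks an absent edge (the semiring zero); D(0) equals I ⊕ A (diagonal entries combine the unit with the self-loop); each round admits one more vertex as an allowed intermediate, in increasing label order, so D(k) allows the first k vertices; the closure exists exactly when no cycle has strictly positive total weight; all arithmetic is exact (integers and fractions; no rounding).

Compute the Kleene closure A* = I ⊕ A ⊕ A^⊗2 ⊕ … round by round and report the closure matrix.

D(0):
  [0, -7, -∞, -19, -∞, -∞]
  [-19, 0, -∞, -∞, -∞, -∞]
  [-12, 7, 0, 8, 4, -∞]
  [-∞, -4, -∞, 0, -19, -∞]
  [-4, 1, -12, -∞, 0, -8]
  [-2, -2, -∞, -5, 3, 0]
D(1):
  [0, -7, -∞, -19, -∞, -∞]
  [-19, 0, -∞, -38, -∞, -∞]
  [-12, 7, 0, 8, 4, -∞]
  [-∞, -4, -∞, 0, -19, -∞]
  [-4, 1, -12, -23, 0, -8]
  [-2, -2, -∞, -5, 3, 0]
D(2):
  [0, -7, -∞, -19, -∞, -∞]
  [-19, 0, -∞, -38, -∞, -∞]
  [-12, 7, 0, 8, 4, -∞]
  [-23, -4, -∞, 0, -19, -∞]
  [-4, 1, -12, -23, 0, -8]
  [-2, -2, -∞, -5, 3, 0]
D(3):
  [0, -7, -∞, -19, -∞, -∞]
  [-19, 0, -∞, -38, -∞, -∞]
  [-12, 7, 0, 8, 4, -∞]
  [-23, -4, -∞, 0, -19, -∞]
  [-4, 1, -12, -4, 0, -8]
  [-2, -2, -∞, -5, 3, 0]
D(4):
  [0, -7, -∞, -19, -38, -∞]
  [-19, 0, -∞, -38, -57, -∞]
  [-12, 7, 0, 8, 4, -∞]
  [-23, -4, -∞, 0, -19, -∞]
  [-4, 1, -12, -4, 0, -8]
  [-2, -2, -∞, -5, 3, 0]
D(5):
  [0, -7, -50, -19, -38, -46]
  [-19, 0, -69, -38, -57, -65]
  [0, 7, 0, 8, 4, -4]
  [-23, -4, -31, 0, -19, -27]
  [-4, 1, -12, -4, 0, -8]
  [-1, 4, -9, -1, 3, 0]
D(6):
  [0, -7, -50, -19, -38, -46]
  [-19, 0, -69, -38, -57, -65]
  [0, 7, 0, 8, 4, -4]
  [-23, -4, -31, 0, -19, -27]
  [-4, 1, -12, -4, 0, -8]
  [-1, 4, -9, -1, 3, 0]
Answer: A* = [[0, -7, -50, -19, -38, -46], [-19, 0, -69, -38, -57, -65], [0, 7, 0, 8, 4, -4], [-23, -4, -31, 0, -19, -27], [-4, 1, -12, -4, 0, -8], [-1, 4, -9, -1, 3, 0]]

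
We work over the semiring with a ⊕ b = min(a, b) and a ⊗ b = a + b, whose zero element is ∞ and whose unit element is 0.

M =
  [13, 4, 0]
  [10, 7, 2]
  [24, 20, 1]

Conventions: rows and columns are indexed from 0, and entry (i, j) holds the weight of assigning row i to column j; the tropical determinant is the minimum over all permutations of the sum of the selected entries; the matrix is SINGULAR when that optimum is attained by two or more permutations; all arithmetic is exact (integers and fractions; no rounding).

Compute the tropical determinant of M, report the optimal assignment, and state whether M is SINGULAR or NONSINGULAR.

σ = (0, 1, 2): 13 + 7 + 1 = 21
σ = (0, 2, 1): 13 + 2 + 20 = 35
σ = (1, 0, 2): 4 + 10 + 1 = 15
σ = (1, 2, 0): 4 + 2 + 24 = 30
σ = (2, 0, 1): 0 + 10 + 20 = 30
σ = (2, 1, 0): 0 + 7 + 24 = 31
Optimal value attained by: σ = (1, 0, 2).
Answer: det⊕(M) = 15; verdict: NONSINGULAR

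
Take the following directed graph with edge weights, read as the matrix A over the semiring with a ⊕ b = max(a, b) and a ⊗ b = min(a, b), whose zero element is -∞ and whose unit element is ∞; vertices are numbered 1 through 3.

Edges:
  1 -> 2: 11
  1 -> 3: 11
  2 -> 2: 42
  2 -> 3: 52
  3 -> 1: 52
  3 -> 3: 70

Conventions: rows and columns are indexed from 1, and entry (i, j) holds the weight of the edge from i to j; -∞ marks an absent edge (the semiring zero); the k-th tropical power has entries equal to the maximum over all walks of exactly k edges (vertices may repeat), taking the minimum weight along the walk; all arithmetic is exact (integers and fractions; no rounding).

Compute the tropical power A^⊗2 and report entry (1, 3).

A^⊗2:
  [11, 11, 11]
  [52, 42, 52]
  [52, 11, 70]
Key observation: the optimum is the walk 1->2->3, with weight 11 min 52 = 11.
Optimal value attained by: walk 1->2->3.
Answer: (A^⊗2)[1][3] = 11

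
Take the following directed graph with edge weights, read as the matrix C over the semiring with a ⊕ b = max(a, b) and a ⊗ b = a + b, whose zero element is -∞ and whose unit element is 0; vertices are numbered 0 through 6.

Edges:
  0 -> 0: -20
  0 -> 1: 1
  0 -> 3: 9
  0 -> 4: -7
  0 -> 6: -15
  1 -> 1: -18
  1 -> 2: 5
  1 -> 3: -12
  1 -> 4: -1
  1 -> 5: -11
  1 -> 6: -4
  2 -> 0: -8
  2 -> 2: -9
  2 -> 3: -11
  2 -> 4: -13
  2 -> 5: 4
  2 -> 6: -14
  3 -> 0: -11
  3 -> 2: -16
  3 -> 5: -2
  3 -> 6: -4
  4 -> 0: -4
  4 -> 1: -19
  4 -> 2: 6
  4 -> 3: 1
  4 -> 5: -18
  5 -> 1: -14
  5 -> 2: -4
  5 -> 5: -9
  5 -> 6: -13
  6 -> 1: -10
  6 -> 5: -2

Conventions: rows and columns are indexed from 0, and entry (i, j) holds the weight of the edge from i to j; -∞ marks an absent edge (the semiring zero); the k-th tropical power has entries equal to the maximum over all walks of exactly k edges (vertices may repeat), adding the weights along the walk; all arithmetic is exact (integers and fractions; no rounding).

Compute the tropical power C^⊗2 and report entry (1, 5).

C^⊗2:
  [-2, -17, 6, -6, 0, 7, 5]
  [-3, -14, 5, 0, -8, 9, -9]
  [-17, -7, 0, 1, -15, -5, -9]
  [-24, -10, -6, -2, -18, -6, -15]
  [-2, -3, -3, 5, -7, 10, -3]
  [-12, -23, -9, -15, -15, 0, -18]
  [-∞, -16, -5, -22, -11, -11, -14]
Key observation: the optimum is the walk 1->2->5, with weight 5 + 4 = 9.
Optimal value attained by: walk 1->2->5.
Answer: (C^⊗2)[1][5] = 9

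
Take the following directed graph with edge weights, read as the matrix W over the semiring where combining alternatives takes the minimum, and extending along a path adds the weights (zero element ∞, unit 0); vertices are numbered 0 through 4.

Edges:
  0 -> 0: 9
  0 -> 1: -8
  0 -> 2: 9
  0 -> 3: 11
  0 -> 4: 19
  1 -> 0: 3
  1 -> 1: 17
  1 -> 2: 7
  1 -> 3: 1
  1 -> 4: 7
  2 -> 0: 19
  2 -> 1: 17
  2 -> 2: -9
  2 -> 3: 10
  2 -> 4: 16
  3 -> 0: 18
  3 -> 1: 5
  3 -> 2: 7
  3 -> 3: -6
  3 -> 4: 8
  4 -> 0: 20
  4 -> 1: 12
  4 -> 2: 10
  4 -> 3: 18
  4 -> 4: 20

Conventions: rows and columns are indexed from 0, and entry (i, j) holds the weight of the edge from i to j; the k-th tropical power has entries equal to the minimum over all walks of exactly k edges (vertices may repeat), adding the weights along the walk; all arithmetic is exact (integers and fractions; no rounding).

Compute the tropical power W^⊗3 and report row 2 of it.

W^⊗2:
  [-5, 1, -1, -7, -1]
  [12, -5, -2, -5, 9]
  [10, 8, -18, 1, 7]
  [8, -1, -2, -12, 2]
  [15, 12, 1, 12, 19]
W^⊗3:
  [4, -13, -10, -13, 1]
  [-2, 0, -11, -11, 2]
  [1, -1, -27, -8, -2]
  [2, -7, -11, -18, -4]
  [15, 7, -8, 6, 17]
Answer: row 2 of W^⊗3 = [1, -1, -27, -8, -2]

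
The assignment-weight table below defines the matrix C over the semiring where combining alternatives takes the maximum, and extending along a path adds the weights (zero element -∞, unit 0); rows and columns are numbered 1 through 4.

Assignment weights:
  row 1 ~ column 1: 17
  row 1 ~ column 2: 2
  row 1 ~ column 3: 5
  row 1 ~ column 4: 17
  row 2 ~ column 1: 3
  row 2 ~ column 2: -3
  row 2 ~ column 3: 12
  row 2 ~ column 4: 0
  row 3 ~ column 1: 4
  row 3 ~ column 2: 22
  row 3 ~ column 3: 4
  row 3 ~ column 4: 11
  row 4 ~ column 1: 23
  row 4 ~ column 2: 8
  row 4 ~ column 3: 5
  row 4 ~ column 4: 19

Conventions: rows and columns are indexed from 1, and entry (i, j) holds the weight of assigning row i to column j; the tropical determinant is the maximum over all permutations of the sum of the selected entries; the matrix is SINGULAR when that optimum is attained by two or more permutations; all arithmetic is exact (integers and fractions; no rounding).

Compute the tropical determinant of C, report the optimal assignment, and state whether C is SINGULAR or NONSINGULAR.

σ = (1, 2, 3, 4): 17 + (-3) + 4 + 19 = 37
σ = (1, 2, 4, 3): 17 + (-3) + 11 + 5 = 30
σ = (1, 3, 2, 4): 17 + 12 + 22 + 19 = 70
σ = (1, 3, 4, 2): 17 + 12 + 11 + 8 = 48
σ = (1, 4, 2, 3): 17 + 0 + 22 + 5 = 44
σ = (1, 4, 3, 2): 17 + 0 + 4 + 8 = 29
σ = (2, 1, 3, 4): 2 + 3 + 4 + 19 = 28
σ = (2, 1, 4, 3): 2 + 3 + 11 + 5 = 21
σ = (2, 3, 1, 4): 2 + 12 + 4 + 19 = 37
σ = (2, 3, 4, 1): 2 + 12 + 11 + 23 = 48
σ = (2, 4, 1, 3): 2 + 0 + 4 + 5 = 11
σ = (2, 4, 3, 1): 2 + 0 + 4 + 23 = 29
σ = (3, 1, 2, 4): 5 + 3 + 22 + 19 = 49
σ = (3, 1, 4, 2): 5 + 3 + 11 + 8 = 27
σ = (3, 2, 1, 4): 5 + (-3) + 4 + 19 = 25
σ = (3, 2, 4, 1): 5 + (-3) + 11 + 23 = 36
σ = (3, 4, 1, 2): 5 + 0 + 4 + 8 = 17
σ = (3, 4, 2, 1): 5 + 0 + 22 + 23 = 50
σ = (4, 1, 2, 3): 17 + 3 + 22 + 5 = 47
σ = (4, 1, 3, 2): 17 + 3 + 4 + 8 = 32
σ = (4, 2, 1, 3): 17 + (-3) + 4 + 5 = 23
σ = (4, 2, 3, 1): 17 + (-3) + 4 + 23 = 41
σ = (4, 3, 1, 2): 17 + 12 + 4 + 8 = 41
σ = (4, 3, 2, 1): 17 + 12 + 22 + 23 = 74
Optimal value attained by: σ = (4, 3, 2, 1).
Answer: det⊕(C) = 74; verdict: NONSINGULAR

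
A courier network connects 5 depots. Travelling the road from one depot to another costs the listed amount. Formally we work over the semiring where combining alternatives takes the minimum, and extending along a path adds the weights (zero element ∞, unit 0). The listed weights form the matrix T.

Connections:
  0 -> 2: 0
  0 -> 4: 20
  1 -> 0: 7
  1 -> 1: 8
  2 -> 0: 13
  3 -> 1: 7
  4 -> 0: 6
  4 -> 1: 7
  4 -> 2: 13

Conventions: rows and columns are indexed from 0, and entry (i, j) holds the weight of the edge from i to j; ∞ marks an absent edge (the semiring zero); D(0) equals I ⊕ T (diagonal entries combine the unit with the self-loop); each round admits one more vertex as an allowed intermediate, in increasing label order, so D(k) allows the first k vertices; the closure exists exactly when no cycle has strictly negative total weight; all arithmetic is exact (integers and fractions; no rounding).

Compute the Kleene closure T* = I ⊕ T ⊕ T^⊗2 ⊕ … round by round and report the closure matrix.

D(0):
  [0, ∞, 0, ∞, 20]
  [7, 0, ∞, ∞, ∞]
  [13, ∞, 0, ∞, ∞]
  [∞, 7, ∞, 0, ∞]
  [6, 7, 13, ∞, 0]
D(1):
  [0, ∞, 0, ∞, 20]
  [7, 0, 7, ∞, 27]
  [13, ∞, 0, ∞, 33]
  [∞, 7, ∞, 0, ∞]
  [6, 7, 6, ∞, 0]
D(2):
  [0, ∞, 0, ∞, 20]
  [7, 0, 7, ∞, 27]
  [13, ∞, 0, ∞, 33]
  [14, 7, 14, 0, 34]
  [6, 7, 6, ∞, 0]
D(3):
  [0, ∞, 0, ∞, 20]
  [7, 0, 7, ∞, 27]
  [13, ∞, 0, ∞, 33]
  [14, 7, 14, 0, 34]
  [6, 7, 6, ∞, 0]
D(4):
  [0, ∞, 0, ∞, 20]
  [7, 0, 7, ∞, 27]
  [13, ∞, 0, ∞, 33]
  [14, 7, 14, 0, 34]
  [6, 7, 6, ∞, 0]
D(5):
  [0, 27, 0, ∞, 20]
  [7, 0, 7, ∞, 27]
  [13, 40, 0, ∞, 33]
  [14, 7, 14, 0, 34]
  [6, 7, 6, ∞, 0]
Answer: T* = [[0, 27, 0, ∞, 20], [7, 0, 7, ∞, 27], [13, 40, 0, ∞, 33], [14, 7, 14, 0, 34], [6, 7, 6, ∞, 0]]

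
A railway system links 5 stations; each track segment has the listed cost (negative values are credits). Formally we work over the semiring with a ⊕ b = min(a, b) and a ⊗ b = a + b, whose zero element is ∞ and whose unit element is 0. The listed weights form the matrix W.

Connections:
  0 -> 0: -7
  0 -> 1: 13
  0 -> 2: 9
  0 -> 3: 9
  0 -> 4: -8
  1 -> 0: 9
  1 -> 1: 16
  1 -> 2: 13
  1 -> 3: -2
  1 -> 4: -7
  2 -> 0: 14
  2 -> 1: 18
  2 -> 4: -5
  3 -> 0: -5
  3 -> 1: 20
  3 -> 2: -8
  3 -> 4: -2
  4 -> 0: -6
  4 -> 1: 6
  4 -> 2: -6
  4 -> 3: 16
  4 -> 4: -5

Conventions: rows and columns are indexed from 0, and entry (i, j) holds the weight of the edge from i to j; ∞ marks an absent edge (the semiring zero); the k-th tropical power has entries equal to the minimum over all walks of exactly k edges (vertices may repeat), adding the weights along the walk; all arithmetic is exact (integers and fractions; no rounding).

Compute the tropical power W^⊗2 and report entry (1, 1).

W^⊗2:
  [-14, -2, -14, 2, -15]
  [-13, -1, -13, 9, -12]
  [-11, 1, -11, 11, -10]
  [-12, 4, -8, 4, -13]
  [-13, 1, -11, 3, -14]
Key observation: the optimum is the walk 1->4->1, with weight (-7) + 6 = -1.
Optimal value attained by: walk 1->4->1.
Answer: (W^⊗2)[1][1] = -1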